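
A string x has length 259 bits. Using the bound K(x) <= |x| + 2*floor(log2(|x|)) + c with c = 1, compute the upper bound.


floor(log2(259)) = 8
2 * 8 = 16
K(x) <= 259 + 16 + 1 = 276

276


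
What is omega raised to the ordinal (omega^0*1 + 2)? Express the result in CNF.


omega^(omega^0*1 + 2):
omega^0 = 1, so the exponent is 1 + 2 = 3 (finite ordinal addition).
Result = omega^3, already a single CNF term.

omega^3


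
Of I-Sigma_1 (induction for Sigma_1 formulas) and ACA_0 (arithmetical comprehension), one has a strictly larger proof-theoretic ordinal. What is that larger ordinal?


Proof-theoretic ordinal of I-Sigma_1 (induction for Sigma_1 formulas): omega^omega
Proof-theoretic ordinal of ACA_0 (arithmetical comprehension): epsilon_0
Comparing: omega^omega < epsilon_0.
The larger ordinal is epsilon_0 (from ACA_0 (arithmetical comprehension)).

epsilon_0


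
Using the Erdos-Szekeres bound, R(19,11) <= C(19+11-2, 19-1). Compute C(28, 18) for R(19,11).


R(19,11) <= C(19+11-2, 19-1) = C(28, 18)
C(28, 18) = 28! / (18! * 10!)
= 13123110

13123110


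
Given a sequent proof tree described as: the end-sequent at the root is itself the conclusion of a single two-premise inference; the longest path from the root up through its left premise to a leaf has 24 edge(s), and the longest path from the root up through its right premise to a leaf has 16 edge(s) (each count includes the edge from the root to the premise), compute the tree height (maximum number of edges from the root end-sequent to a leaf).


Longest path through the left premise: 24 edges (measured from the branching sequent)
Longest path through the right premise: 16 edges
Height of the subtree rooted at the branching sequent: max(24, 16) = 24
The branching sequent is the root itself.
Total height = 24

24


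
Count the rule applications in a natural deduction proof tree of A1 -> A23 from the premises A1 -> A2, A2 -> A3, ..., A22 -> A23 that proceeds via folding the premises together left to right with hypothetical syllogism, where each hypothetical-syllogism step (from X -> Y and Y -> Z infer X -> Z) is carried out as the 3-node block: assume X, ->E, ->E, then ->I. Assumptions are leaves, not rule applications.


There are 22 premises in the chain. The first HS step combines premises 1 and 2; each further premise needs one more HS step.
So 22 premises require 22 - 1 = 21 hypothetical-syllogism steps.
Each HS step uses 3 inference nodes (->E, ->E, ->I).
21 * 3 = 63 total inference nodes.

63


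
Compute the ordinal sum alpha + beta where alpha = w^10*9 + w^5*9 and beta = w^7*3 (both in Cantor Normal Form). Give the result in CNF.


Ordinal addition (w^10*9 + w^5*9) + w^7*3:
alpha's leading term has exponent 10 > beta's exponent 7, so it survives.
alpha's tail term has exponent 5 < beta's exponent 7, so it is absorbed by beta.
In ordinal addition, any term followed by a strictly larger-exponent term is absorbed.
Result = w^10*9 + w^7*3

w^10*9 + w^7*3


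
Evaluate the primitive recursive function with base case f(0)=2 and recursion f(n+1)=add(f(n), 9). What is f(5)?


f(0) = 2
f(1) = add(f(0), 9) = add(2, 9) = 11
f(2) = add(f(1), 9) = add(11, 9) = 20
f(3) = add(f(2), 9) = add(20, 9) = 29
f(4) = add(f(3), 9) = add(29, 9) = 38
f(5) = add(f(4), 9) = add(38, 9) = 47


47


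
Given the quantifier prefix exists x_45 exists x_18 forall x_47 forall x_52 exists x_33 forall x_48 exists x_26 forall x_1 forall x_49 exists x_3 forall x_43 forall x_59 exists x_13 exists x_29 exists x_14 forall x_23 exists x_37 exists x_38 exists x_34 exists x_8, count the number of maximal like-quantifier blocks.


Alternations = 10.
Blocks = alternations + 1 = 11

11


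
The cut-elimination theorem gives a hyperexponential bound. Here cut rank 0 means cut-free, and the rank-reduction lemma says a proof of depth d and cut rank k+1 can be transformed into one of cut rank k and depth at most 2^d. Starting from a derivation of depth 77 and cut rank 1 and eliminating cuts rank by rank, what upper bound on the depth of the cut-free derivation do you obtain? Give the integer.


Each rank reduction sends depth d to at most 2^d; cut rank r needs r reductions.
2_0(77) = 77
2_1(77) = 2^77 = 151115727451828646838272
Cut-free depth bound = 151115727451828646838272

151115727451828646838272


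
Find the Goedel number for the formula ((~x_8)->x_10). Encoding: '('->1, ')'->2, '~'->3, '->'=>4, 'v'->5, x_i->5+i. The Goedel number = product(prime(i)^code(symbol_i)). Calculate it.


Formula: ((~x_8)->x_10)
Symbol codes: [1, 1, 3, 13, 2, 4, 15, 2]
Primes: [2, 3, 5, 7, 11, 13, 17, 19]
p_1^1 = 2^1 = 2
p_2^1 = 3^1 = 3
p_3^3 = 5^3 = 125
p_4^13 = 7^13 = 96889010407
p_5^2 = 11^2 = 121
p_6^4 = 13^4 = 28561
p_7^15 = 17^15 = 2862423051509815793
p_8^2 = 19^2 = 361
Product = 259498938516049349997007593702837443093250

259498938516049349997007593702837443093250


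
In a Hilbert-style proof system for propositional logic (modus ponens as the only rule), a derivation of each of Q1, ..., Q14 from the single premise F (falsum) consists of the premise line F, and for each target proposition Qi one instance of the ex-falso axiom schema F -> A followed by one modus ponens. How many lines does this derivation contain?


Ex falso, line by line:
- 1 premise line (F)
- 14 targets, each needing 1 axiom instance (F -> Qi) + 1 MP = 2 lines: 2 * 14 = 28
Total = 1 + 28 = 29 lines.

29


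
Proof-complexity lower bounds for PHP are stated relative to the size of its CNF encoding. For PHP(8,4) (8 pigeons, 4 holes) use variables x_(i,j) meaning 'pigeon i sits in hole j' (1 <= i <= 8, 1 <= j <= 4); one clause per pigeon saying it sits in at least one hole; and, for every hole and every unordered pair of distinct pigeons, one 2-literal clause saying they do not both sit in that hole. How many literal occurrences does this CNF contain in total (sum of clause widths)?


PHP(8,4): 8 pigeons, 4 holes, 8*4 = 32 variables.
- pigeon clauses: one per pigeon -> 8 clauses of width 4 -> 32 literals
- hole clauses: 4 holes * C(8,2) = 4 * 28 -> 112 clauses of width 2 -> 224 literals
Total literal occurrences = 32 + 224 = 256

256


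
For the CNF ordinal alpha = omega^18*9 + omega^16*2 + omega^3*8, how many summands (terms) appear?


CNF: omega^18*9 + omega^16*2 + omega^3*8
Count the summands separated by '+':
  term 1: omega^18*9
  term 2: omega^16*2
  term 3: omega^3*8
Total terms = 3

3


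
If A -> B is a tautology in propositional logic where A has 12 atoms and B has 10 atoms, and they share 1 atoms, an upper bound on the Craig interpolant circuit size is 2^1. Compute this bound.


Shared atoms = 1
Craig interpolant size bound = 2^1
= 2

2


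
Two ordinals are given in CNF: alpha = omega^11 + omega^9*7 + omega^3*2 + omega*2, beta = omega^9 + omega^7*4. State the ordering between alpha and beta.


Compare term by term from highest exponent:
alpha = omega^11 + omega^9*7 + omega^3*2 + omega*2
beta = omega^9 + omega^7*4
Term 1: alpha has omega^11*1, beta has omega^9*1
Term 2: alpha has omega^9*7, beta has omega^7*4
Term 3: alpha has omega^3*2, beta has omega^0*0
Term 4: alpha has omega^1*2, beta has omega^0*0
Result: alpha > beta

alpha > beta


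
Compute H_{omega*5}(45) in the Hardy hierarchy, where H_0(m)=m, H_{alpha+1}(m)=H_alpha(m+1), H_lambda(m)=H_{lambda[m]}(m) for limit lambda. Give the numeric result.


H_{omega*5}(45):
For the Hardy hierarchy, H_{omega*k}(n) = 2^k * n.
2^5 = 32.
32 * 45 = 1440

1440


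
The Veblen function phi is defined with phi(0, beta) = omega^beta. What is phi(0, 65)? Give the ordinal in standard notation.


phi(0, 65):
phi(0, beta) = omega^beta by definition.
phi(0, 65) = omega^65

omega^65


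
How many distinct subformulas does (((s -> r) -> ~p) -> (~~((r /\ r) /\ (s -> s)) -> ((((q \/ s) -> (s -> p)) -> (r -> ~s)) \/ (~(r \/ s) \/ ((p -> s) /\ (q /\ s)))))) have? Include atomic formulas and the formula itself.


Formula: (((s -> r) -> ~p) -> (~~((r /\ r) /\ (s -> s)) -> ((((q \/ s) -> (s -> p)) -> (r -> ~s)) \/ (~(r \/ s) \/ ((p -> s) /\ (q /\ s))))))
Subformulas found:
  1. r
  2. q
  3. s
  4. p
  5. ~p
  6. ~s
  7. (p -> s)
  8. (s -> r)
  9. (r /\ r)
  10. (r \/ s)
  11. (s -> p)
  12. (q /\ s)
  13. (q \/ s)
  14. (s -> s)
  15. ~(r \/ s)
  16. (r -> ~s)
  17. ((s -> r) -> ~p)
  18. ((r /\ r) /\ (s -> s))
  19. ((p -> s) /\ (q /\ s))
  20. ((q \/ s) -> (s -> p))
  21. ~((r /\ r) /\ (s -> s))
  22. ~~((r /\ r) /\ (s -> s))
  23. (~(r \/ s) \/ ((p -> s) /\ (q /\ s)))
  24. (((q \/ s) -> (s -> p)) -> (r -> ~s))
  25. ((((q \/ s) -> (s -> p)) -> (r -> ~s)) \/ (~(r \/ s) \/ ((p -> s) /\ (q /\ s))))
  26. (~~((r /\ r) /\ (s -> s)) -> ((((q \/ s) -> (s -> p)) -> (r -> ~s)) \/ (~(r \/ s) \/ ((p -> s) /\ (q /\ s)))))
  27. (((s -> r) -> ~p) -> (~~((r /\ r) /\ (s -> s)) -> ((((q \/ s) -> (s -> p)) -> (r -> ~s)) \/ (~(r \/ s) \/ ((p -> s) /\ (q /\ s))))))
Total distinct subformulas = 27

27


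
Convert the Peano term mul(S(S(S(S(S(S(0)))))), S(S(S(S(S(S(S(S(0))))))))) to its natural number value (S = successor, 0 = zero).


mul(S^6(0), S^8(0)):
S^6(0) = 6
S^8(0) = 8
6 * 8 = 48

48


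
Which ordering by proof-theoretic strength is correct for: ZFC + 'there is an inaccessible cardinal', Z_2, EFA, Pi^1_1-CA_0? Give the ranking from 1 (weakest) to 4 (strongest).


Ordering by consistency strength:
1. EFA
2. Pi^1_1-CA_0
3. Z_2
4. ZFC + 'there is an inaccessible cardinal'


ZFC + 'there is an inaccessible cardinal'=4, Z_2=3, EFA=1, Pi^1_1-CA_0=2


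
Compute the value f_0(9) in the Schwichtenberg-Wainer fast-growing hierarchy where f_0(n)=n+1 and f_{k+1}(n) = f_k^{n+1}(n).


f_0(9) = 9 + 1 = 10

10


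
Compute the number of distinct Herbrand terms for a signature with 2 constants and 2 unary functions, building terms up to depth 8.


Herbrand terms by depth:
Depth 0: 2 constants
Depth 1: 4 new terms (running total: 6)
Depth 2: 8 new terms (running total: 14)
Depth 3: 16 new terms (running total: 30)
Depth 4: 32 new terms (running total: 62)
Depth 5: 64 new terms (running total: 126)
Depth 6: 128 new terms (running total: 254)
Depth 7: 256 new terms (running total: 510)
Depth 8: 512 new terms (running total: 1022)
Total distinct ground terms = 1022

1022


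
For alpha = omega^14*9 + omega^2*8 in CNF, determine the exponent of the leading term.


CNF: omega^14*9 + omega^2*8
The leading term is omega^14*9, which has exponent 14.

14


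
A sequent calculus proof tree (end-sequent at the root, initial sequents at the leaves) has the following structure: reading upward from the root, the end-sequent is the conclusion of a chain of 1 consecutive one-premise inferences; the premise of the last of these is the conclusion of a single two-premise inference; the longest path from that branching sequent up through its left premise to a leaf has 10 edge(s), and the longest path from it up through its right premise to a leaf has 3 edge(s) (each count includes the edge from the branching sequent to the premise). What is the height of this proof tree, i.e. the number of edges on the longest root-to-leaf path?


Longest path through the left premise: 10 edges (measured from the branching sequent)
Longest path through the right premise: 3 edges
Height of the subtree rooted at the branching sequent: max(10, 3) = 10
The branching sequent sits 1 edges above the root (the chain of one-premise inferences), so height = 10 + 1 = 11

11


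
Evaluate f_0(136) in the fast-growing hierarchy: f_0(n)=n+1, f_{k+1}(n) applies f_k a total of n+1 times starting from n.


f_0(136) = 136 + 1 = 137

137


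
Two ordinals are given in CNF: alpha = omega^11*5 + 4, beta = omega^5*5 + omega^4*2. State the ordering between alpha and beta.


Compare term by term from highest exponent:
alpha = omega^11*5 + 4
beta = omega^5*5 + omega^4*2
Term 1: alpha has omega^11*5, beta has omega^5*5
Term 2: alpha has omega^0*4, beta has omega^4*2
Result: alpha > beta

alpha > beta


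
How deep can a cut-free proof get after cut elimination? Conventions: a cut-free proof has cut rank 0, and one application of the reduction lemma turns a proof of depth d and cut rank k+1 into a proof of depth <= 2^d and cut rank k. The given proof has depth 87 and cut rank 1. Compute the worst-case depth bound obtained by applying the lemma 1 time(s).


Each rank reduction sends depth d to at most 2^d; cut rank r needs r reductions.
2_0(87) = 87
2_1(87) = 2^87 = 154742504910672534362390528
Cut-free depth bound = 154742504910672534362390528

154742504910672534362390528


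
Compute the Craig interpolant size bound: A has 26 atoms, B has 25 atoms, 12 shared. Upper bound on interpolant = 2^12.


Shared atoms = 12
Craig interpolant size bound = 2^12
= 4096

4096


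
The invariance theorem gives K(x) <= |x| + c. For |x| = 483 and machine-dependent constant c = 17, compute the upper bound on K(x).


K(x) <= |x| + c = 483 + 17 = 500

500


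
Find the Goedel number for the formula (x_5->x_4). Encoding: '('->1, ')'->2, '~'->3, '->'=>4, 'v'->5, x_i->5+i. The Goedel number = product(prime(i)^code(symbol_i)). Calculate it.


Formula: (x_5->x_4)
Symbol codes: [1, 10, 4, 9, 2]
Primes: [2, 3, 5, 7, 11]
p_1^1 = 2^1 = 2
p_2^10 = 3^10 = 59049
p_3^4 = 5^4 = 625
p_4^9 = 7^9 = 40353607
p_5^2 = 11^2 = 121
Product = 360404571136128750

360404571136128750


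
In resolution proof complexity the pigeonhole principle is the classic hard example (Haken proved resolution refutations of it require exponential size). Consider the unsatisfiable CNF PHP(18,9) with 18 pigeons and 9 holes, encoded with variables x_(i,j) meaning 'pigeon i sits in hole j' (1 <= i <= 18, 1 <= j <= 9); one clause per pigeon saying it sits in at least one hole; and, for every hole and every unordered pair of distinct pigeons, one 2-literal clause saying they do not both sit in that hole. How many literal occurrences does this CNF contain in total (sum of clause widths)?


PHP(18,9): 18 pigeons, 9 holes, 18*9 = 162 variables.
- pigeon clauses: one per pigeon -> 18 clauses of width 9 -> 162 literals
- hole clauses: 9 holes * C(18,2) = 9 * 153 -> 1377 clauses of width 2 -> 2754 literals
Total literal occurrences = 162 + 2754 = 2916

2916


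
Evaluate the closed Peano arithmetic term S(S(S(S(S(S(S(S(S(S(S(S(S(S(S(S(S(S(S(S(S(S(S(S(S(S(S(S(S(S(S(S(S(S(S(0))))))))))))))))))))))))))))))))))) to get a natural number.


Counting successors applied to 0:
35 applications of S to 0 = 35

35


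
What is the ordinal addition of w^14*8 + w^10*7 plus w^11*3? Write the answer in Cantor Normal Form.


Ordinal addition (w^14*8 + w^10*7) + w^11*3:
alpha's leading term has exponent 14 > beta's exponent 11, so it survives.
alpha's tail term has exponent 10 < beta's exponent 11, so it is absorbed by beta.
In ordinal addition, any term followed by a strictly larger-exponent term is absorbed.
Result = w^14*8 + w^11*3

w^14*8 + w^11*3


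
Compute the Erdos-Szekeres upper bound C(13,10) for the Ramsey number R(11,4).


R(11,4) <= C(11+4-2, 11-1) = C(13, 10)
C(13, 10) = 13! / (10! * 3!)
= 286

286


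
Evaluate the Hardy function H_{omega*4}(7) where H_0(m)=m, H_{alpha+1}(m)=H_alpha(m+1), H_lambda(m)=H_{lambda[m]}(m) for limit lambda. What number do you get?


H_{omega*4}(7):
For the Hardy hierarchy, H_{omega*k}(n) = 2^k * n.
2^4 = 16.
16 * 7 = 112

112


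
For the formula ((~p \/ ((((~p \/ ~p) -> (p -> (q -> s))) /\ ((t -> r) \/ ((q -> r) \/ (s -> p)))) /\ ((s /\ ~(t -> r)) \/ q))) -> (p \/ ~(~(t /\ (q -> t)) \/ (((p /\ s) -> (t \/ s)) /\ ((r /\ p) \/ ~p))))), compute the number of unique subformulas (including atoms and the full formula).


Formula: ((~p \/ ((((~p \/ ~p) -> (p -> (q -> s))) /\ ((t -> r) \/ ((q -> r) \/ (s -> p)))) /\ ((s /\ ~(t -> r)) \/ q))) -> (p \/ ~(~(t /\ (q -> t)) \/ (((p /\ s) -> (t \/ s)) /\ ((r /\ p) \/ ~p)))))
Subformulas found:
  1. r
  2. p
  3. q
  4. s
  5. t
  6. ~p
  7. (r /\ p)
  8. (s -> p)
  9. (q -> t)
  10. (t \/ s)
  11. (q -> r)
  12. (q -> s)
  13. (p /\ s)
  14. (t -> r)
  15. ~(t -> r)
  16. (~p \/ ~p)
  17. (p -> (q -> s))
  18. (t /\ (q -> t))
  19. (s /\ ~(t -> r))
  20. ~(t /\ (q -> t))
  21. ((r /\ p) \/ ~p)
  22. ((q -> r) \/ (s -> p))
  23. ((p /\ s) -> (t \/ s))
  24. ((s /\ ~(t -> r)) \/ q)
  25. ((~p \/ ~p) -> (p -> (q -> s)))
  26. ((t -> r) \/ ((q -> r) \/ (s -> p)))
  27. (((p /\ s) -> (t \/ s)) /\ ((r /\ p) \/ ~p))
  28. (~(t /\ (q -> t)) \/ (((p /\ s) -> (t \/ s)) /\ ((r /\ p) \/ ~p)))
  29. ~(~(t /\ (q -> t)) \/ (((p /\ s) -> (t \/ s)) /\ ((r /\ p) \/ ~p)))
  30. (((~p \/ ~p) -> (p -> (q -> s))) /\ ((t -> r) \/ ((q -> r) \/ (s -> p))))
  31. (p \/ ~(~(t /\ (q -> t)) \/ (((p /\ s) -> (t \/ s)) /\ ((r /\ p) \/ ~p))))
  32. ((((~p \/ ~p) -> (p -> (q -> s))) /\ ((t -> r) \/ ((q -> r) \/ (s -> p)))) /\ ((s /\ ~(t -> r)) \/ q))
  33. (~p \/ ((((~p \/ ~p) -> (p -> (q -> s))) /\ ((t -> r) \/ ((q -> r) \/ (s -> p)))) /\ ((s /\ ~(t -> r)) \/ q)))
  34. ((~p \/ ((((~p \/ ~p) -> (p -> (q -> s))) /\ ((t -> r) \/ ((q -> r) \/ (s -> p)))) /\ ((s /\ ~(t -> r)) \/ q))) -> (p \/ ~(~(t /\ (q -> t)) \/ (((p /\ s) -> (t \/ s)) /\ ((r /\ p) \/ ~p)))))
Total distinct subformulas = 34

34


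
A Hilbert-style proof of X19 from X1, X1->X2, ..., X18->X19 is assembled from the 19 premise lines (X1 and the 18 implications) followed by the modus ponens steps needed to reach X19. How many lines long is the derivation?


We have 19 premise lines: X1 and 18 implications.
Each implication is detached once by MP, giving 18 MP lines.
19 premise lines + 18 MP lines = 37 total lines.

37


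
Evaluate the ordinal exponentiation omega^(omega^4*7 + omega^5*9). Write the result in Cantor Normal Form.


omega^(omega^4*7 + omega^5*9):
In ordinal addition a term is absorbed by a following term of strictly larger exponent: 4 < 5, so omega^4*7 + omega^5*9 = omega^5*9.
omega raised to a CNF ordinal is a single CNF term: Result = omega^(omega^5*9)

omega^(omega^5*9)


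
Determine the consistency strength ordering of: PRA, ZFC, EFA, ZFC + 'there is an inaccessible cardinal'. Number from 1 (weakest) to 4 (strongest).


Ordering by consistency strength:
1. EFA
2. PRA
3. ZFC
4. ZFC + 'there is an inaccessible cardinal'


PRA=2, ZFC=3, EFA=1, ZFC + 'there is an inaccessible cardinal'=4


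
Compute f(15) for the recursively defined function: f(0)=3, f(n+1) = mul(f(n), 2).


f(0) = 3
f(1) = mul(f(0), 2) = mul(3, 2) = 6
f(2) = mul(f(1), 2) = mul(6, 2) = 12
f(3) = mul(f(2), 2) = mul(12, 2) = 24
f(4) = mul(f(3), 2) = mul(24, 2) = 48
f(5) = mul(f(4), 2) = mul(48, 2) = 96
f(6) = mul(f(5), 2) = mul(96, 2) = 192
f(7) = mul(f(6), 2) = mul(192, 2) = 384
f(8) = mul(f(7), 2) = mul(384, 2) = 768
f(9) = mul(f(8), 2) = mul(768, 2) = 1536
f(10) = mul(f(9), 2) = mul(1536, 2) = 3072
f(11) = mul(f(10), 2) = mul(3072, 2) = 6144
f(12) = mul(f(11), 2) = mul(6144, 2) = 12288
f(13) = mul(f(12), 2) = mul(12288, 2) = 24576
f(14) = mul(f(13), 2) = mul(24576, 2) = 49152
f(15) = mul(f(14), 2) = mul(49152, 2) = 98304


98304


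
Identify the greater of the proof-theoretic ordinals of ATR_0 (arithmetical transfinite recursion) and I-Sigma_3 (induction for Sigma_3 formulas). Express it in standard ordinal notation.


Proof-theoretic ordinal of ATR_0 (arithmetical transfinite recursion): Gamma_0
Proof-theoretic ordinal of I-Sigma_3 (induction for Sigma_3 formulas): omega^(omega^(omega^omega))
Comparing: omega^(omega^(omega^omega)) < Gamma_0.
The larger ordinal is Gamma_0 (from ATR_0 (arithmetical transfinite recursion)).

Gamma_0


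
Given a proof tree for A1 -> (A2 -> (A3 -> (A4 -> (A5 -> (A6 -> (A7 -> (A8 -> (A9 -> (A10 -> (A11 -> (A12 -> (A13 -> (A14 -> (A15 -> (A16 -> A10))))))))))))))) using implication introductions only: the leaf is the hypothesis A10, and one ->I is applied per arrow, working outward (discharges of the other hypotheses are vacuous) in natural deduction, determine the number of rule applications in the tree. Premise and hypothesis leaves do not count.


The formula has 16 arrows (->); its innermost consequent A10 is one of the antecedents,
so the proof starts from the hypothesis leaf A10 (not a rule application) and closes one arrow per ->I.
Building A1 -> (A2 -> (A3 -> (A4 -> (A5 -> (A6 -> (A7 -> (A8 -> (A9 -> (A10 -> (A11 -> (A12 -> (A13 -> (A14 -> (A15 -> (A16 -> A10))))))))))))))) therefore takes 16 nested implication introductions.
Total inference nodes = 16

16


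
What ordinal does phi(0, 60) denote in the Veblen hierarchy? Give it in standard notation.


phi(0, 60):
phi(0, beta) = omega^beta by definition.
phi(0, 60) = omega^60

omega^60


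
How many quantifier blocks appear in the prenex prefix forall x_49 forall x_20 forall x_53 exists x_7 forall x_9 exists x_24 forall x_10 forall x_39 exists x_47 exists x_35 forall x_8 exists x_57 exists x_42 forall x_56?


Alternations = 8.
Blocks = alternations + 1 = 9

9


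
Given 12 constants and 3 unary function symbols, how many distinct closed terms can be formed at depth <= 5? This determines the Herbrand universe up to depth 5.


Herbrand terms by depth:
Depth 0: 12 constants
Depth 1: 36 new terms (running total: 48)
Depth 2: 108 new terms (running total: 156)
Depth 3: 324 new terms (running total: 480)
Depth 4: 972 new terms (running total: 1452)
Depth 5: 2916 new terms (running total: 4368)
Total distinct ground terms = 4368

4368


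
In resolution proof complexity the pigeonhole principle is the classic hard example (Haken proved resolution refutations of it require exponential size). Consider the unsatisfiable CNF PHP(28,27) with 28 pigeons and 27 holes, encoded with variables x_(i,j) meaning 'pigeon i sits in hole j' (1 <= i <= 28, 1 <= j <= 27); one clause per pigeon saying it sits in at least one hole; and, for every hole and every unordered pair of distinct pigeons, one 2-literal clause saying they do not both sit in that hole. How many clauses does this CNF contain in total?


PHP(28,27): 28 pigeons, 27 holes, 28*27 = 756 variables.
- pigeon clauses: one per pigeon -> 28 clauses
- hole clauses: 27 holes * C(28,2) = 27 * 378 -> 10206 clauses
Total clauses = 28 + 10206 = 10234

10234


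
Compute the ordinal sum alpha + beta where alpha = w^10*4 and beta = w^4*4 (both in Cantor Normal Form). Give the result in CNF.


Ordinal addition w^10*4 + w^4*4:
Leading exponent of alpha (10) > leading exponent of beta (4).
Since alpha's term has higher exponent than beta's leading term,
the sum is simply alpha followed by beta.
Result = w^10*4 + w^4*4

w^10*4 + w^4*4


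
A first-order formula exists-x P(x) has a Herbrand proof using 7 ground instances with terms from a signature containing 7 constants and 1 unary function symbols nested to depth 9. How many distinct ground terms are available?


Herbrand terms by depth:
Depth 0: 7 constants
Depth 1: 7 new terms (running total: 14)
Depth 2: 7 new terms (running total: 21)
Depth 3: 7 new terms (running total: 28)
Depth 4: 7 new terms (running total: 35)
Depth 5: 7 new terms (running total: 42)
Depth 6: 7 new terms (running total: 49)
Depth 7: 7 new terms (running total: 56)
Depth 8: 7 new terms (running total: 63)
Depth 9: 7 new terms (running total: 70)
Total distinct ground terms = 70

70


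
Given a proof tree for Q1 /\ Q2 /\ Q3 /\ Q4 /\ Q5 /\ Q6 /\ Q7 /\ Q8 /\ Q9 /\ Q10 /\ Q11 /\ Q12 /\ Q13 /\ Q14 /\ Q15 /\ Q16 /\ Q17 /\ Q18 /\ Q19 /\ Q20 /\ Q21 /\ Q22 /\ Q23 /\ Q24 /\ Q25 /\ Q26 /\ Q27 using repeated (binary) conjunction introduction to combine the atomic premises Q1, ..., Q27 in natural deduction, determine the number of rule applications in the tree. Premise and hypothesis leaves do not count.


The target conjunction has 27 conjuncts, i.e. 26 binary /\ connectives.
Each conjunction-intro joins two pieces, so 27 atoms require 27-1 = 26 applications.
Total inference nodes = 26

26


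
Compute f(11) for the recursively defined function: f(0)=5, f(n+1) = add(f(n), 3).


f(0) = 5
f(1) = add(f(0), 3) = add(5, 3) = 8
f(2) = add(f(1), 3) = add(8, 3) = 11
f(3) = add(f(2), 3) = add(11, 3) = 14
f(4) = add(f(3), 3) = add(14, 3) = 17
f(5) = add(f(4), 3) = add(17, 3) = 20
f(6) = add(f(5), 3) = add(20, 3) = 23
f(7) = add(f(6), 3) = add(23, 3) = 26
f(8) = add(f(7), 3) = add(26, 3) = 29
f(9) = add(f(8), 3) = add(29, 3) = 32
f(10) = add(f(9), 3) = add(32, 3) = 35
f(11) = add(f(10), 3) = add(35, 3) = 38


38


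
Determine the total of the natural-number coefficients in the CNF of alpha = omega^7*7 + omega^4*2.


CNF: omega^7*7 + omega^4*2
Coefficients: 7 + 2 = 9

9


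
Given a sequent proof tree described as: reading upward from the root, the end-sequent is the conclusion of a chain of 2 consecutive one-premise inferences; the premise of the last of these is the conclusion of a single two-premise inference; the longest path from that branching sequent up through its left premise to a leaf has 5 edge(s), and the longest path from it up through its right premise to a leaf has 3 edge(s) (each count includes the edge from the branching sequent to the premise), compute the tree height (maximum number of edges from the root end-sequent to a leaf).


Longest path through the left premise: 5 edges (measured from the branching sequent)
Longest path through the right premise: 3 edges
Height of the subtree rooted at the branching sequent: max(5, 3) = 5
The branching sequent sits 2 edges above the root (the chain of one-premise inferences), so height = 5 + 2 = 7

7


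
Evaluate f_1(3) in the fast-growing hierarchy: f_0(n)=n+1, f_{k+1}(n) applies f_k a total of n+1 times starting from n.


f_1(3) = f_0^4(3)
f_0 adds 1 each time, applied 4 times.
f_1(3) = 3 + 4 = 7

7


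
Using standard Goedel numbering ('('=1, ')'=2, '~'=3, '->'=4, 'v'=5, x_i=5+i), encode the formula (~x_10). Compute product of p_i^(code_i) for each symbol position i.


Formula: (~x_10)
Symbol codes: [1, 3, 15, 2]
Primes: [2, 3, 5, 7]
p_1^1 = 2^1 = 2
p_2^3 = 3^3 = 27
p_3^15 = 5^15 = 30517578125
p_4^2 = 7^2 = 49
Product = 80749511718750

80749511718750


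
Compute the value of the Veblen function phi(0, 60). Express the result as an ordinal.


phi(0, 60):
phi(0, beta) = omega^beta by definition.
phi(0, 60) = omega^60

omega^60


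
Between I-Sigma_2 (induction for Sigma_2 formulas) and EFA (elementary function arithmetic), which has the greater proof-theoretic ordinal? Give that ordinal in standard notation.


Proof-theoretic ordinal of I-Sigma_2 (induction for Sigma_2 formulas): omega^(omega^omega)
Proof-theoretic ordinal of EFA (elementary function arithmetic): omega^3
Comparing: omega^3 < omega^(omega^omega).
The larger ordinal is omega^(omega^omega) (from I-Sigma_2 (induction for Sigma_2 formulas)).

omega^(omega^omega)


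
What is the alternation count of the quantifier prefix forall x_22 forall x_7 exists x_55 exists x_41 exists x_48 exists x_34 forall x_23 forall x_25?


Walk the prefix and count type changes:
  position 1: forall -> forall
  position 2: forall -> exists <-- alternation
  position 3: exists -> exists
  position 4: exists -> exists
  position 5: exists -> exists
  position 6: exists -> forall <-- alternation
  position 7: forall -> forall
Total alternations = 2

2


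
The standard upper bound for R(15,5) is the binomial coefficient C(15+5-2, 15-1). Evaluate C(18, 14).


R(15,5) <= C(15+5-2, 15-1) = C(18, 14)
C(18, 14) = 18! / (14! * 4!)
= 3060

3060


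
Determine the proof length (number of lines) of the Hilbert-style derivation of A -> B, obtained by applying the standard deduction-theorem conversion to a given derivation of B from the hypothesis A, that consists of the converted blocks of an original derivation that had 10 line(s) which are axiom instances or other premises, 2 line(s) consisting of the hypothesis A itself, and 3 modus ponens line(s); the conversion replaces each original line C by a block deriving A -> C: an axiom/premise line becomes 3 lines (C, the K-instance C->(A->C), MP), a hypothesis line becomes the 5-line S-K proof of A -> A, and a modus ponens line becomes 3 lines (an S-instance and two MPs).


Deduction-theorem conversion, block by block:
- 10 axiom/premise lines -> 3 lines each = 30
- 2 hypothesis lines -> 5 lines each (identity proof A->A) = 10
- 3 MP lines -> 3 lines each (S-instance, MP, MP) = 9
Total = 30 + 10 + 9 = 49 lines.

49


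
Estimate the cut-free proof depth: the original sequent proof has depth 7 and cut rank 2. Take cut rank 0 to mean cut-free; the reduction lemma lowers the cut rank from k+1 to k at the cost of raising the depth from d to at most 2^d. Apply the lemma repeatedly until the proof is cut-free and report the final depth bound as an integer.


Each rank reduction sends depth d to at most 2^d; cut rank r needs r reductions.
2_0(7) = 7
2_1(7) = 2^7 = 128
2_2(7) = 2^128 = 340282366920938463463374607431768211456
Cut-free depth bound = 340282366920938463463374607431768211456

340282366920938463463374607431768211456


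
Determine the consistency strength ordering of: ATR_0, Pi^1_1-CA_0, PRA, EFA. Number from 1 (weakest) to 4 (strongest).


Ordering by consistency strength:
1. EFA
2. PRA
3. ATR_0
4. Pi^1_1-CA_0


ATR_0=3, Pi^1_1-CA_0=4, PRA=2, EFA=1


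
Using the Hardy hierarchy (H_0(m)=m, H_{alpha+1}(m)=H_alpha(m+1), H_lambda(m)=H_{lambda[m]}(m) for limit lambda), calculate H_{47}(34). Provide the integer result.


H_47(34):
For finite ordinals k, H_k(n) = n + k (each successor step adds 1).
H_47(34) = 34 + 47 = 81

81


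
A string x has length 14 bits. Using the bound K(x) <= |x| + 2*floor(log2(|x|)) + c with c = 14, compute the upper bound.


floor(log2(14)) = 3
2 * 3 = 6
K(x) <= 14 + 6 + 14 = 34

34


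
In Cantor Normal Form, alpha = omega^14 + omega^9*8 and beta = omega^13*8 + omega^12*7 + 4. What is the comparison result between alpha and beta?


Compare term by term from highest exponent:
alpha = omega^14 + omega^9*8
beta = omega^13*8 + omega^12*7 + 4
Term 1: alpha has omega^14*1, beta has omega^13*8
Term 2: alpha has omega^9*8, beta has omega^12*7
Term 3: alpha has omega^0*0, beta has omega^0*4
Result: alpha > beta

alpha > beta


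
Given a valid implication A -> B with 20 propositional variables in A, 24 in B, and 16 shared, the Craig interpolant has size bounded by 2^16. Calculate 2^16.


Shared atoms = 16
Craig interpolant size bound = 2^16
= 65536

65536


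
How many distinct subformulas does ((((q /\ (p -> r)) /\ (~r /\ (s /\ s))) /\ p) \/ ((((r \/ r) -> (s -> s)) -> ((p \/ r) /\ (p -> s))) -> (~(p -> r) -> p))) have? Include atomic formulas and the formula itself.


Formula: ((((q /\ (p -> r)) /\ (~r /\ (s /\ s))) /\ p) \/ ((((r \/ r) -> (s -> s)) -> ((p \/ r) /\ (p -> s))) -> (~(p -> r) -> p)))
Subformulas found:
  1. r
  2. q
  3. s
  4. p
  5. ~r
  6. (p -> s)
  7. (s /\ s)
  8. (r \/ r)
  9. (p -> r)
  10. (p \/ r)
  11. (s -> s)
  12. ~(p -> r)
  13. (q /\ (p -> r))
  14. (~r /\ (s /\ s))
  15. (~(p -> r) -> p)
  16. ((r \/ r) -> (s -> s))
  17. ((p \/ r) /\ (p -> s))
  18. ((q /\ (p -> r)) /\ (~r /\ (s /\ s)))
  19. (((q /\ (p -> r)) /\ (~r /\ (s /\ s))) /\ p)
  20. (((r \/ r) -> (s -> s)) -> ((p \/ r) /\ (p -> s)))
  21. ((((r \/ r) -> (s -> s)) -> ((p \/ r) /\ (p -> s))) -> (~(p -> r) -> p))
  22. ((((q /\ (p -> r)) /\ (~r /\ (s /\ s))) /\ p) \/ ((((r \/ r) -> (s -> s)) -> ((p \/ r) /\ (p -> s))) -> (~(p -> r) -> p)))
Total distinct subformulas = 22

22


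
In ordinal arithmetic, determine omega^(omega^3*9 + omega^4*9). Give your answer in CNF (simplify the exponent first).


omega^(omega^3*9 + omega^4*9):
In ordinal addition a term is absorbed by a following term of strictly larger exponent: 3 < 4, so omega^3*9 + omega^4*9 = omega^4*9.
omega raised to a CNF ordinal is a single CNF term: Result = omega^(omega^4*9)

omega^(omega^4*9)


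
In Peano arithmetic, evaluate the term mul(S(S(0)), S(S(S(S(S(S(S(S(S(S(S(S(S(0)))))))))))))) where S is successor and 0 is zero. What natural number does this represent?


mul(S^2(0), S^13(0)):
S^2(0) = 2
S^13(0) = 13
2 * 13 = 26

26


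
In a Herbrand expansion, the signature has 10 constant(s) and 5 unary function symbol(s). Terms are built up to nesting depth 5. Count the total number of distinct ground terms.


Herbrand terms by depth:
Depth 0: 10 constants
Depth 1: 50 new terms (running total: 60)
Depth 2: 250 new terms (running total: 310)
Depth 3: 1250 new terms (running total: 1560)
Depth 4: 6250 new terms (running total: 7810)
Depth 5: 31250 new terms (running total: 39060)
Total distinct ground terms = 39060

39060


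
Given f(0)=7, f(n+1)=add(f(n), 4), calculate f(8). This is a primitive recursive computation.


f(0) = 7
f(1) = add(f(0), 4) = add(7, 4) = 11
f(2) = add(f(1), 4) = add(11, 4) = 15
f(3) = add(f(2), 4) = add(15, 4) = 19
f(4) = add(f(3), 4) = add(19, 4) = 23
f(5) = add(f(4), 4) = add(23, 4) = 27
f(6) = add(f(5), 4) = add(27, 4) = 31
f(7) = add(f(6), 4) = add(31, 4) = 35
f(8) = add(f(7), 4) = add(35, 4) = 39


39


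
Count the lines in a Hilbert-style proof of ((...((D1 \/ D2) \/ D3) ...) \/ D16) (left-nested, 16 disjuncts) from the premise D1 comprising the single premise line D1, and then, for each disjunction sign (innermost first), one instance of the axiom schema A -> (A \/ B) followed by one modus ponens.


Building the left-nested 16-ary disjunction from D1:
- 1 premise line (D1)
- 16 disjuncts means 15 disjunction signs; each needs 1 axiom instance + 1 MP = 2 lines: 2 * 15 = 30
Total = 1 + 30 = 31 lines.

31


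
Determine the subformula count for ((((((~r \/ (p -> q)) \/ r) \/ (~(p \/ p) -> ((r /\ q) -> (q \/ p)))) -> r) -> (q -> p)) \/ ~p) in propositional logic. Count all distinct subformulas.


Formula: ((((((~r \/ (p -> q)) \/ r) \/ (~(p \/ p) -> ((r /\ q) -> (q \/ p)))) -> r) -> (q -> p)) \/ ~p)
Subformulas found:
  1. r
  2. q
  3. p
  4. ~p
  5. ~r
  6. (p \/ p)
  7. (q \/ p)
  8. (r /\ q)
  9. (q -> p)
  10. (p -> q)
  11. ~(p \/ p)
  12. (~r \/ (p -> q))
  13. ((r /\ q) -> (q \/ p))
  14. ((~r \/ (p -> q)) \/ r)
  15. (~(p \/ p) -> ((r /\ q) -> (q \/ p)))
  16. (((~r \/ (p -> q)) \/ r) \/ (~(p \/ p) -> ((r /\ q) -> (q \/ p))))
  17. ((((~r \/ (p -> q)) \/ r) \/ (~(p \/ p) -> ((r /\ q) -> (q \/ p)))) -> r)
  18. (((((~r \/ (p -> q)) \/ r) \/ (~(p \/ p) -> ((r /\ q) -> (q \/ p)))) -> r) -> (q -> p))
  19. ((((((~r \/ (p -> q)) \/ r) \/ (~(p \/ p) -> ((r /\ q) -> (q \/ p)))) -> r) -> (q -> p)) \/ ~p)
Total distinct subformulas = 19

19


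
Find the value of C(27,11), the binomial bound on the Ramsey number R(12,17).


R(12,17) <= C(12+17-2, 12-1) = C(27, 11)
C(27, 11) = 27! / (11! * 16!)
= 13037895

13037895


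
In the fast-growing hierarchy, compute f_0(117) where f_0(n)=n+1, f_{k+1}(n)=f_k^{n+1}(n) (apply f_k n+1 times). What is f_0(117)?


f_0(117) = 117 + 1 = 118

118


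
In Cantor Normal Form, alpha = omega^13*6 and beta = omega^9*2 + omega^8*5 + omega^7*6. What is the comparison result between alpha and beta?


Compare term by term from highest exponent:
alpha = omega^13*6
beta = omega^9*2 + omega^8*5 + omega^7*6
Term 1: alpha has omega^13*6, beta has omega^9*2
Term 2: alpha has omega^0*0, beta has omega^8*5
Term 3: alpha has omega^0*0, beta has omega^7*6
Result: alpha > beta

alpha > beta


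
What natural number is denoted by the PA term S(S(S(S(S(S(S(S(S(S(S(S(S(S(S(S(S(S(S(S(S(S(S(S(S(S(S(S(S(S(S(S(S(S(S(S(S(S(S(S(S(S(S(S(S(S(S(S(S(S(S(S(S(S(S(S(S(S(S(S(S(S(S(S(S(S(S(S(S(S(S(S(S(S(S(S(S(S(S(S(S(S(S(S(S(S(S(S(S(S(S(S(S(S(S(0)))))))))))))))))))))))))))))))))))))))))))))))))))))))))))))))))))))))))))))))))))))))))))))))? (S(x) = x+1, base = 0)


Counting successors applied to 0:
95 applications of S to 0 = 95

95


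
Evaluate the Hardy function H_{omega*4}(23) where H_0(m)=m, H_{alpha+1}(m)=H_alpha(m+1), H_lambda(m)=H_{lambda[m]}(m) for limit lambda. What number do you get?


H_{omega*4}(23):
For the Hardy hierarchy, H_{omega*k}(n) = 2^k * n.
2^4 = 16.
16 * 23 = 368

368


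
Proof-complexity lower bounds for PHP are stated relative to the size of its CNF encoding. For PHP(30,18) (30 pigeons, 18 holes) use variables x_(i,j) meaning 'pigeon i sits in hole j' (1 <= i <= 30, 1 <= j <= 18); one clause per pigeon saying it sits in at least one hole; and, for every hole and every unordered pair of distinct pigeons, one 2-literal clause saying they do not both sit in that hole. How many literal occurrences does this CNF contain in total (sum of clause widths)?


PHP(30,18): 30 pigeons, 18 holes, 30*18 = 540 variables.
- pigeon clauses: one per pigeon -> 30 clauses of width 18 -> 540 literals
- hole clauses: 18 holes * C(30,2) = 18 * 435 -> 7830 clauses of width 2 -> 15660 literals
Total literal occurrences = 540 + 15660 = 16200

16200


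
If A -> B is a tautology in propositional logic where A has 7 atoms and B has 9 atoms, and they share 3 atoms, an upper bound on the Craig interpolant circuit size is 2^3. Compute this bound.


Shared atoms = 3
Craig interpolant size bound = 2^3
= 8

8


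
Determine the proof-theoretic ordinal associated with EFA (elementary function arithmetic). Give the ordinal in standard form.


The proof-theoretic ordinal of EFA (elementary function arithmetic) is a standard result in ordinal analysis.
This ordinal is the supremum of order types of primitive recursive well-orderings
that the theory can prove to be well-ordered.
For EFA (elementary function arithmetic), the proof-theoretic ordinal is omega^3.

omega^3


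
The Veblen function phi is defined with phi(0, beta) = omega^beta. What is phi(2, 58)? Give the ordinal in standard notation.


phi(2, 58):
phi(2, beta) = zeta_beta (the beta-th zeta number, fixed point of epsilon).
phi(2, 58) = zeta_58

zeta_58


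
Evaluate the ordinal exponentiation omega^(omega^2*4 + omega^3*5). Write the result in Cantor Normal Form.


omega^(omega^2*4 + omega^3*5):
In ordinal addition a term is absorbed by a following term of strictly larger exponent: 2 < 3, so omega^2*4 + omega^3*5 = omega^3*5.
omega raised to a CNF ordinal is a single CNF term: Result = omega^(omega^3*5)

omega^(omega^3*5)


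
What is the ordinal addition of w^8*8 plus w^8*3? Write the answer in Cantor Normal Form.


Ordinal addition w^8*8 + w^8*3:
Both terms have the same exponent 8.
w^e*c + w^e*d = w^e*(c+d).
Result = w^8*(8+3) = w^8*11

w^8*11


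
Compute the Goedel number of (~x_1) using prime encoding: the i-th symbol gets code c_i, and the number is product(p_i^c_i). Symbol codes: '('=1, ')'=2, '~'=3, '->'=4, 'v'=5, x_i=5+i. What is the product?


Formula: (~x_1)
Symbol codes: [1, 3, 6, 2]
Primes: [2, 3, 5, 7]
p_1^1 = 2^1 = 2
p_2^3 = 3^3 = 27
p_3^6 = 5^6 = 15625
p_4^2 = 7^2 = 49
Product = 41343750

41343750


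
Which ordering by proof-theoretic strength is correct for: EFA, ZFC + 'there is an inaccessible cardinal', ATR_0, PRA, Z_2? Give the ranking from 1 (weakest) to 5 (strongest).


Ordering by consistency strength:
1. EFA
2. PRA
3. ATR_0
4. Z_2
5. ZFC + 'there is an inaccessible cardinal'


EFA=1, ZFC + 'there is an inaccessible cardinal'=5, ATR_0=3, PRA=2, Z_2=4


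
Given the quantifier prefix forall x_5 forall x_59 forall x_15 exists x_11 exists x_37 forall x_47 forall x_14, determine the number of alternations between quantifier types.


Walk the prefix and count type changes:
  position 1: forall -> forall
  position 2: forall -> forall
  position 3: forall -> exists <-- alternation
  position 4: exists -> exists
  position 5: exists -> forall <-- alternation
  position 6: forall -> forall
Total alternations = 2

2


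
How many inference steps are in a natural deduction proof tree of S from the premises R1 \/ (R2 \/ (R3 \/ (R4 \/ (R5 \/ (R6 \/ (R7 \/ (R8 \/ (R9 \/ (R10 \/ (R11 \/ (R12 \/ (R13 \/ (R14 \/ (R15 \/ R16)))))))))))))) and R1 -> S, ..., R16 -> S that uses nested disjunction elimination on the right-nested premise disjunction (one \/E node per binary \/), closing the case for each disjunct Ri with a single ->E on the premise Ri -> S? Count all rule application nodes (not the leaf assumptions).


The premise R1 \/ (R2 \/ (R3 \/ (R4 \/ (R5 \/ (R6 \/ (R7 \/ (R8 \/ (R9 \/ (R10 \/ (R11 \/ (R12 \/ (R13 \/ (R14 \/ (R15 \/ R16)))))))))))))) contains 16 disjuncts, hence 15 binary \/ connectives.
- Each binary \/ is eliminated once: 15 \/E nodes.
- Each of the 16 cases Ri derives S by one ->E with Ri -> S: 16 ->E nodes.
Total = 15 + 16 = 31

31
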